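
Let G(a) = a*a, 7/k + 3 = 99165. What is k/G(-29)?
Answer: 1/11913606 ≈ 8.3938e-8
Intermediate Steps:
k = 1/14166 (k = 7/(-3 + 99165) = 7/99162 = 7*(1/99162) = 1/14166 ≈ 7.0592e-5)
G(a) = a**2
k/G(-29) = 1/(14166*((-29)**2)) = (1/14166)/841 = (1/14166)*(1/841) = 1/11913606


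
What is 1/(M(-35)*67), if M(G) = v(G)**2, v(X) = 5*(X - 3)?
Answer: 1/2418700 ≈ 4.1345e-7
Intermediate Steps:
v(X) = -15 + 5*X (v(X) = 5*(-3 + X) = -15 + 5*X)
M(G) = (-15 + 5*G)**2
1/(M(-35)*67) = 1/((25*(-3 - 35)**2)*67) = 1/((25*(-38)**2)*67) = 1/((25*1444)*67) = 1/(36100*67) = 1/2418700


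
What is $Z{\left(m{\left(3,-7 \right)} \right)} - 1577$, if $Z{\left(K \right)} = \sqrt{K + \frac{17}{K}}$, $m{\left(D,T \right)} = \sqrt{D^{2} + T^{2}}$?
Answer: $-1577 + \frac{5 \sqrt{3} \cdot 58^{\frac{3}{4}}}{58} \approx -1573.9$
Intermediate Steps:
$Z{\left(m{\left(3,-7 \right)} \right)} - 1577 = \sqrt{\sqrt{3^{2} + \left(-7\right)^{2}} + \frac{17}{\sqrt{3^{2} + \left(-7\right)^{2}}}} - 1577 = \sqrt{\sqrt{9 + 49} + \frac{17}{\sqrt{9 + 49}}} - 1577 = \sqrt{\sqrt{58} + \frac{17}{\sqrt{58}}} - 1577 = \sqrt{\sqrt{58} + 17 \frac{\sqrt{58}}{58}} - 1577 = \sqrt{\sqrt{58} + \frac{17 \sqrt{58}}{58}} - 1577 = \sqrt{\frac{75 \sqrt{58}}{58}} - 1577 = \frac{5 \cdot 58^{\frac{3}{4}} \cdot 58 \sqrt{3}}{3364} - 1577 = -1577 + \frac{5 \cdot 58^{\frac{3}{4}} \cdot 58 \sqrt{3}}{3364}$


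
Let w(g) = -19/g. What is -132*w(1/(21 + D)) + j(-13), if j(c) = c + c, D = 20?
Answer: 102802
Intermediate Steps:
j(c) = 2*c
-132*w(1/(21 + D)) + j(-13) = -(-2508)/(1/(21 + 20)) + 2*(-13) = -(-2508)/(1/41) - 26 = -(-2508)/1/41 - 26 = -(-2508)*41 - 26 = -132*(-779) - 26 = 102828 - 26 = 102802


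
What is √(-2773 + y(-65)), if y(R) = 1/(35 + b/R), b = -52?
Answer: I*√88848798/179 ≈ 52.659*I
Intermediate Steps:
y(R) = 1/(35 - 52/R)
√(-2773 + y(-65)) = √(-2773 - 65/(-52 + 35*(-65))) = √(-2773 - 65/(-52 - 2275)) = √(-2773 - 65/(-2327)) = √(-2773 - 65*(-1/2327)) = √(-2773 + 5/179) = √(-496362/179) = I*√88848798/179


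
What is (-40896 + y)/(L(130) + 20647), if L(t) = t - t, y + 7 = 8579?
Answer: -32324/20647 ≈ -1.5656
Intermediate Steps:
y = 8572 (y = -7 + 8579 = 8572)
L(t) = 0
(-40896 + y)/(L(130) + 20647) = (-40896 + 8572)/(0 + 20647) = -32324/20647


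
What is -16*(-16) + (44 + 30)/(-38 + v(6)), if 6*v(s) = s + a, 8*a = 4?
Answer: 112520/443 ≈ 254.00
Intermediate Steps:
a = ½ (a = (⅛)*4 = ½ ≈ 0.50000)
v(s) = 1/12 + s/6 (v(s) = (s + ½)/6 = (½ + s)/6 = 1/12 + s/6)
-16*(-16) + (44 + 30)/(-38 + v(6)) = -16*(-16) + (44 + 30)/(-38 + (1/12 + (⅙)*6)) = 256 + 74/(-38 + (1/12 + 1)) = 256 + 74/(-38 + 13/12) = 256 + 74/(-443/12) = 256 + 74*(-12/443) = 256 - 888/443 = 112520/443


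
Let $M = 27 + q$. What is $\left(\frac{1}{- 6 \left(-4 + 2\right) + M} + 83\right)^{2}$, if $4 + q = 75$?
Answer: $\frac{83375161}{12100} \approx 6890.5$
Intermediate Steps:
$q = 71$ ($q = -4 + 75 = 71$)
$M = 98$ ($M = 27 + 71 = 98$)
$\left(\frac{1}{- 6 \left(-4 + 2\right) + M} + 83\right)^{2} = \left(\frac{1}{- 6 \left(-4 + 2\right) + 98} + 83\right)^{2} = \left(\frac{1}{\left(-6\right) \left(-2\right) + 98} + 83\right)^{2} = \left(\frac{1}{12 + 98} + 83\right)^{2} = \left(\frac{1}{110} + 83\right)^{2} = \left(\frac{9131}{110}\right)^{2} = \frac{83375161}{12100}$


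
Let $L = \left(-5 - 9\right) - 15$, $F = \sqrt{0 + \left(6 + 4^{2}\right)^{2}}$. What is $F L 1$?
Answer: $-638$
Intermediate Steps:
$F = 22$ ($F = \sqrt{0 + \left(6 + 16\right)^{2}} = \sqrt{0 + 22^{2}} = \sqrt{0 + 484} = \sqrt{484} = 22$)
$L = -29$ ($L = -14 - 15 = -29$)
$F L 1 = 22 \left(-29\right) 1 = \left(-638\right) 1 = -638$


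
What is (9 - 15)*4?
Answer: -24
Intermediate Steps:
(9 - 15)*4 = -6*4 = -24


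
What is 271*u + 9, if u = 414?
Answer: 112203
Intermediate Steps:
271*u + 9 = 271*414 + 9 = 112194 + 9 = 112203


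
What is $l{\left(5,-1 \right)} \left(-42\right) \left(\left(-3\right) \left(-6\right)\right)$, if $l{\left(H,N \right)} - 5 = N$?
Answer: $-3024$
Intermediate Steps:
$l{\left(H,N \right)} = 5 + N$
$l{\left(5,-1 \right)} \left(-42\right) \left(\left(-3\right) \left(-6\right)\right) = \left(5 - 1\right) \left(-42\right) \left(\left(-3\right) \left(-6\right)\right) = 4 \left(-42\right) 18 = \left(-168\right) 18 = -3024$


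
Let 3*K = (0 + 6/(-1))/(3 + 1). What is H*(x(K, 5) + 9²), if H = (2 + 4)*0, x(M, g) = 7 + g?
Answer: 0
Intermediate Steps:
K = -½ (K = ((0 + 6/(-1))/(3 + 1))/3 = ((0 + 6*(-1))/4)/3 = ((0 - 6)*(¼))/3 = (-6*¼)/3 = (⅓)*(-3/2) = -½ ≈ -0.50000)
H = 0 (H = 6*0 = 0)
H*(x(K, 5) + 9²) = 0*((7 + 5) + 9²) = 0*(12 + 81) = 0*93 = 0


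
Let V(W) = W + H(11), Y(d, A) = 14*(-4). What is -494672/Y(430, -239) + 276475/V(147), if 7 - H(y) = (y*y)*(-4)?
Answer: 41385417/4466 ≈ 9266.8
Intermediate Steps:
Y(d, A) = -56
H(y) = 7 + 4*y**2 (H(y) = 7 - y*y*(-4) = 7 - y**2*(-4) = 7 - (-4)*y**2 = 7 + 4*y**2)
V(W) = 491 + W (V(W) = W + (7 + 4*11**2) = W + (7 + 4*121) = W + (7 + 484) = W + 491 = 491 + W)
-494672/Y(430, -239) + 276475/V(147) = -494672/(-56) + 276475/(491 + 147) = -494672*(-1/56) + 276475/638 = 61834/7 + 276475*(1/638) = 61834/7 + 276475/638 = 41385417/4466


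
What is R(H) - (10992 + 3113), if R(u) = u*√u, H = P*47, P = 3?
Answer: -14105 + 141*√141 ≈ -12431.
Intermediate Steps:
H = 141 (H = 3*47 = 141)
R(u) = u^(3/2)
R(H) - (10992 + 3113) = 141^(3/2) - (10992 + 3113) = 141*√141 - 1*14105 = 141*√141 - 14105 = -14105 + 141*√141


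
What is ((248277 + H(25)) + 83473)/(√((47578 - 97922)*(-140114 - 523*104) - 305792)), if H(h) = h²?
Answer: 332375*√611994017/2447976068 ≈ 3.3589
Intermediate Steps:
((248277 + H(25)) + 83473)/(√((47578 - 97922)*(-140114 - 523*104) - 305792)) = ((248277 + 25²) + 83473)/(√((47578 - 97922)*(-140114 - 523*104) - 305792)) = ((248277 + 625) + 83473)/(√(-50344*(-140114 - 54392) - 305792)) = (248902 + 83473)/(√(-50344*(-194506) - 305792)) = 332375/(√(9792210064 - 305792)) = 332375/(√9791904272) = 332375/((4*√611994017)) = 332375*(√611994017/2447976068) = 332375*√611994017/2447976068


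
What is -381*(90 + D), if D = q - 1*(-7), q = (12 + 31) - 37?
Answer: -39243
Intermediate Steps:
q = 6 (q = 43 - 37 = 6)
D = 13 (D = 6 - 1*(-7) = 6 + 7 = 13)
-381*(90 + D) = -381*(90 + 13) = -381*103 = -39243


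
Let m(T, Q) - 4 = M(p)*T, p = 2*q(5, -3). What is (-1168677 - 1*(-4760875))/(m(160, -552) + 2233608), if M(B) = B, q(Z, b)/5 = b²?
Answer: 1796099/1124006 ≈ 1.5979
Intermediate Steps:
q(Z, b) = 5*b²
p = 90 (p = 2*(5*(-3)²) = 2*(5*9) = 2*45 = 90)
m(T, Q) = 4 + 90*T
(-1168677 - 1*(-4760875))/(m(160, -552) + 2233608) = (-1168677 - 1*(-4760875))/((4 + 90*160) + 2233608) = (-1168677 + 4760875)/((4 + 14400) + 2233608) = 3592198/(14404 + 2233608) = 3592198/2248012 = 3592198*(1/2248012) = 1796099/1124006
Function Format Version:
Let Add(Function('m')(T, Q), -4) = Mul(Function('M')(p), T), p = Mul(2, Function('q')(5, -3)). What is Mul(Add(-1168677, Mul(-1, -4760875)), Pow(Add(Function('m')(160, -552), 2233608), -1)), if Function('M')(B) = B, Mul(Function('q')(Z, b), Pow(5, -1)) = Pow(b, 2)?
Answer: Rational(1796099, 1124006) ≈ 1.5979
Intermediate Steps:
Function('q')(Z, b) = Mul(5, Pow(b, 2))
p = 90 (p = Mul(2, Mul(5, Pow(-3, 2))) = Mul(2, Mul(5, 9)) = Mul(2, 45) = 90)
Function('m')(T, Q) = Add(4, Mul(90, T))
Mul(Add(-1168677, Mul(-1, -4760875)), Pow(Add(Function('m')(160, -552), 2233608), -1)) = Mul(Add(-1168677, Mul(-1, -4760875)), Pow(Add(Add(4, Mul(90, 160)), 2233608), -1)) = Mul(Add(-1168677, 4760875), Pow(Add(Add(4, 14400), 2233608), -1)) = Mul(3592198, Pow(Add(14404, 2233608), -1)) = Mul(3592198, Pow(2248012, -1)) = Mul(3592198, Rational(1, 2248012)) = Rational(1796099, 1124006)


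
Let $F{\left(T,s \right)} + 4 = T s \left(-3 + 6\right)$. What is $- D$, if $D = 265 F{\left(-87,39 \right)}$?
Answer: $2698495$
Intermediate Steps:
$F{\left(T,s \right)} = -4 + 3 T s$ ($F{\left(T,s \right)} = -4 + T s \left(-3 + 6\right) = -4 + T s 3 = -4 + 3 T s$)
$D = -2698495$ ($D = 265 \left(-4 + 3 \left(-87\right) 39\right) = 265 \left(-4 - 10179\right) = 265 \left(-10183\right) = -2698495$)
$- D = \left(-1\right) \left(-2698495\right) = 2698495$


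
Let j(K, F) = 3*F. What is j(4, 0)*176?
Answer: 0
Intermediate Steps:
j(4, 0)*176 = (3*0)*176 = 0*176 = 0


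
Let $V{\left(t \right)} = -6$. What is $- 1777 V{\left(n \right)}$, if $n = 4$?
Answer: $10662$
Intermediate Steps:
$- 1777 V{\left(n \right)} = \left(-1777\right) \left(-6\right) = 10662$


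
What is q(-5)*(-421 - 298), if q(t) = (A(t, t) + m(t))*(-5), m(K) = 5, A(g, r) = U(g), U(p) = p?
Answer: 0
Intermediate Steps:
A(g, r) = g
q(t) = -25 - 5*t (q(t) = (t + 5)*(-5) = (5 + t)*(-5) = -25 - 5*t)
q(-5)*(-421 - 298) = (-25 - 5*(-5))*(-421 - 298) = (-25 + 25)*(-719) = 0*(-719) = 0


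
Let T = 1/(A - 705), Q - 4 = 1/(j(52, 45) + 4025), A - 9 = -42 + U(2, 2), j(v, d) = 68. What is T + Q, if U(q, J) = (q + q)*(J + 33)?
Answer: 9786961/2447614 ≈ 3.9986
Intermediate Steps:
U(q, J) = 2*q*(33 + J) (U(q, J) = (2*q)*(33 + J) = 2*q*(33 + J))
A = 107 (A = 9 + (-42 + 2*2*(33 + 2)) = 9 + (-42 + 2*2*35) = 9 + (-42 + 140) = 9 + 98 = 107)
Q = 16373/4093 (Q = 4 + 1/(68 + 4025) = 4 + 1/4093 = 16373/4093 ≈ 4.0002)
T = -1/598 (T = 1/(107 - 705) = 1/(-598) = -1/598 ≈ -0.0016722)
T + Q = -1/598 + 16373/4093 = 9786961/2447614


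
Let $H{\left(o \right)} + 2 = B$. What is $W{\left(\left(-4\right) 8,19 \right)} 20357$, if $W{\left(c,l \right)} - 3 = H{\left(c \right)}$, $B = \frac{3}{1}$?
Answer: $81428$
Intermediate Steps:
$B = 3$ ($B = 3 \cdot 1 = 3$)
$H{\left(o \right)} = 1$ ($H{\left(o \right)} = -2 + 3 = 1$)
$W{\left(c,l \right)} = 4$ ($W{\left(c,l \right)} = 3 + 1 = 4$)
$W{\left(\left(-4\right) 8,19 \right)} 20357 = 4 \cdot 20357 = 81428$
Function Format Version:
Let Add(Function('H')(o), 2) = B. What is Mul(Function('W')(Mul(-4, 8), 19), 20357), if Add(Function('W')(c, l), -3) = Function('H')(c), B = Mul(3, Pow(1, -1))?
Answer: 81428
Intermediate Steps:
B = 3 (B = Mul(3, 1) = 3)
Function('H')(o) = 1 (Function('H')(o) = Add(-2, 3) = 1)
Function('W')(c, l) = 4 (Function('W')(c, l) = Add(3, 1) = 4)
Mul(Function('W')(Mul(-4, 8), 19), 20357) = Mul(4, 20357) = 81428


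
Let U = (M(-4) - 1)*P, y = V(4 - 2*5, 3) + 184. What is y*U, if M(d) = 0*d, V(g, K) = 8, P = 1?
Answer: -192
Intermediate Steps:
M(d) = 0
y = 192 (y = 8 + 184 = 192)
U = -1 (U = (0 - 1)*1 = -1*1 = -1)
y*U = 192*(-1) = -192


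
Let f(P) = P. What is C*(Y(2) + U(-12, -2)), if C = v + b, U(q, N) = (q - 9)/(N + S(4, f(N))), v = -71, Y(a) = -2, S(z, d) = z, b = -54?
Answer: 3125/2 ≈ 1562.5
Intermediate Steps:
U(q, N) = (-9 + q)/(4 + N) (U(q, N) = (q - 9)/(N + 4) = (-9 + q)/(4 + N))
C = -125 (C = -71 - 54 = -125)
C*(Y(2) + U(-12, -2)) = -125*(-2 + (-9 - 12)/(4 - 2)) = -125*(-2 - 21/2) = -125*(-25/2) = 3125/2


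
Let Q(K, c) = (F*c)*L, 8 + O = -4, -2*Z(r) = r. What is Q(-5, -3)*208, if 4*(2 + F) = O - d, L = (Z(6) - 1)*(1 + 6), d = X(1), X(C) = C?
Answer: -91728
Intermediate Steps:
d = 1
Z(r) = -r/2
O = -12 (O = -8 - 4 = -12)
L = -28 (L = (-½*6 - 1)*(1 + 6) = (-3 - 1)*7 = -4*7 = -28)
F = -21/4 (F = -2 + (-12 - 1*1)/4 = -2 + (-12 - 1)/4 = -2 + (¼)*(-13) = -2 - 13/4 = -21/4 ≈ -5.2500)
Q(K, c) = 147*c (Q(K, c) = -21*c/4*(-28) = 147*c)
Q(-5, -3)*208 = (147*(-3))*208 = -441*208 = -91728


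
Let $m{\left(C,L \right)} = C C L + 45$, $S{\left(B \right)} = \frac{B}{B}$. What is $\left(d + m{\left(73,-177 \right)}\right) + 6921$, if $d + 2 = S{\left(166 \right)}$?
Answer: $-936268$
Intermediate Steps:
$S{\left(B \right)} = 1$
$d = -1$ ($d = -2 + 1 = -1$)
$m{\left(C,L \right)} = 45 + L C^{2}$ ($m{\left(C,L \right)} = C^{2} L + 45 = L C^{2} + 45 = 45 + L C^{2}$)
$\left(d + m{\left(73,-177 \right)}\right) + 6921 = \left(-1 + \left(45 - 177 \cdot 73^{2}\right)\right) + 6921 = \left(-1 + \left(45 - 943233\right)\right) + 6921 = \left(-1 - 943188\right) + 6921 = -943189 + 6921 = -936268$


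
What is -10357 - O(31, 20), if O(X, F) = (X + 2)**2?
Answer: -11446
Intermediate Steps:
O(X, F) = (2 + X)**2
-10357 - O(31, 20) = -10357 - (2 + 31)**2 = -10357 - 1*33**2 = -10357 - 1*1089 = -10357 - 1089 = -11446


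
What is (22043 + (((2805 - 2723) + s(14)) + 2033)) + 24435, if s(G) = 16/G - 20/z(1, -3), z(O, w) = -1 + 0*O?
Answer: 340299/7 ≈ 48614.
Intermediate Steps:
z(O, w) = -1 (z(O, w) = -1 + 0 = -1)
s(G) = 20 + 16/G (s(G) = 16/G - 20/(-1) = 16/G - 20*(-1) = 16/G + 20 = 20 + 16/G)
(22043 + (((2805 - 2723) + s(14)) + 2033)) + 24435 = (22043 + (((2805 - 2723) + (20 + 16/14)) + 2033)) + 24435 = (22043 + ((82 + (20 + 16*(1/14))) + 2033)) + 24435 = (22043 + ((82 + (20 + 8/7)) + 2033)) + 24435 = (22043 + ((82 + 148/7) + 2033)) + 24435 = (22043 + (722/7 + 2033)) + 24435 = (22043 + 14953/7) + 24435 = 169254/7 + 24435 = 340299/7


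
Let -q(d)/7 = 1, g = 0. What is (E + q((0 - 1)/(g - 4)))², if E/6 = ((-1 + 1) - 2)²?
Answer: 289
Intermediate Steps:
E = 24 (E = 6*((-1 + 1) - 2)² = 6*(0 - 2)² = 6*(-2)² = 6*4 = 24)
q(d) = -7 (q(d) = -7*1 = -7)
(E + q((0 - 1)/(g - 4)))² = (24 - 7)² = 17² = 289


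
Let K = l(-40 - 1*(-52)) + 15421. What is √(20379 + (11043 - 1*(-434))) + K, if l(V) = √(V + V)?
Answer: 15421 + 2*√6 + 4*√1991 ≈ 15604.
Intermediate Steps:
l(V) = √2*√V (l(V) = √(2*V) = √2*√V)
K = 15421 + 2*√6 (K = √2*√(-40 - 1*(-52)) + 15421 = √2*√(-40 + 52) + 15421 = √2*√12 + 15421 = √2*(2*√3) + 15421 = 2*√6 + 15421 = 15421 + 2*√6 ≈ 15426.)
√(20379 + (11043 - 1*(-434))) + K = √(20379 + (11043 - 1*(-434))) + (15421 + 2*√6) = √(20379 + (11043 + 434)) + (15421 + 2*√6) = √(20379 + 11477) + (15421 + 2*√6) = √31856 + (15421 + 2*√6) = 4*√1991 + (15421 + 2*√6) = 15421 + 2*√6 + 4*√1991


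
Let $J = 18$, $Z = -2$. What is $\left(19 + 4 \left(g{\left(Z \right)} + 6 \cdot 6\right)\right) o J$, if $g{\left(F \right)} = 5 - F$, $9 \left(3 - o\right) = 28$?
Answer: $-382$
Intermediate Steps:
$o = - \frac{1}{9}$ ($o = 3 - \frac{28}{9} = - \frac{1}{9} \approx -0.11111$)
$\left(19 + 4 \left(g{\left(Z \right)} + 6 \cdot 6\right)\right) o J = \left(19 + 4 \left(\left(5 - -2\right) + 6 \cdot 6\right)\right) \left(- \frac{1}{9}\right) 18 = \left(19 + 4 \left(\left(5 + 2\right) + 36\right)\right) \left(- \frac{1}{9}\right) 18 = \left(19 + 4 \left(7 + 36\right)\right) \left(- \frac{1}{9}\right) 18 = \left(19 + 4 \cdot 43\right) \left(- \frac{1}{9}\right) 18 = \left(19 + 172\right) \left(- \frac{1}{9}\right) 18 = 191 \left(- \frac{1}{9}\right) 18 = \left(- \frac{191}{9}\right) 18 = -382$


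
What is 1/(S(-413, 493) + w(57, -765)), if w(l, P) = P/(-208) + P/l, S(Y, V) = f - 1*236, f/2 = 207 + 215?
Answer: 3952/2364311 ≈ 0.0016715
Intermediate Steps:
f = 844 (f = 2*(207 + 215) = 2*422 = 844)
S(Y, V) = 608 (S(Y, V) = 844 - 1*236 = 844 - 236 = 608)
w(l, P) = -P/208 + P/l (w(l, P) = P*(-1/208) + P/l = -P/208 + P/l)
1/(S(-413, 493) + w(57, -765)) = 1/(608 + (-1/208*(-765) - 765/57)) = 1/(608 + (765/208 - 765*1/57)) = 1/(608 + (765/208 - 255/19)) = 1/(608 - 38505/3952) = 1/(2364311/3952) = 3952/2364311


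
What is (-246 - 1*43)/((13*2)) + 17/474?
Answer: -34136/3081 ≈ -11.080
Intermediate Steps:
(-246 - 1*43)/((13*2)) + 17/474 = (-246 - 43)/26 + 17*(1/474) = -289*1/26 + 17/474 = -289/26 + 17/474 = -34136/3081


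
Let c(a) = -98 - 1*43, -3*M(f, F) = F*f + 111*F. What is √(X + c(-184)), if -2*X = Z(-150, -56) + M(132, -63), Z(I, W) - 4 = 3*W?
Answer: I*√10442/2 ≈ 51.093*I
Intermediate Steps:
Z(I, W) = 4 + 3*W
M(f, F) = -37*F - F*f/3 (M(f, F) = -(F*f + 111*F)/3 = -(111*F + F*f)/3 = -37*F - F*f/3)
c(a) = -141 (c(a) = -98 - 43 = -141)
X = -4939/2 (X = -((4 + 3*(-56)) - ⅓*(-63)*(111 + 132))/2 = -((4 - 168) - ⅓*(-63)*243)/2 = -(-164 + 5103)/2 = -½*4939 = -4939/2 ≈ -2469.5)
√(X + c(-184)) = √(-4939/2 - 141) = √(-5221/2) = I*√10442/2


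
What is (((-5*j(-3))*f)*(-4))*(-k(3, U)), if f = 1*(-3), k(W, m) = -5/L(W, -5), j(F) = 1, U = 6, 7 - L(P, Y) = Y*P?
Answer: -150/11 ≈ -13.636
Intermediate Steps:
L(P, Y) = 7 - P*Y (L(P, Y) = 7 - Y*P = 7 - P*Y)
k(W, m) = -5/(7 + 5*W) (k(W, m) = -5/(7 - 1*W*(-5)) = -5/(7 + 5*W))
f = -3
(((-5*j(-3))*f)*(-4))*(-k(3, U)) = ((-5*1*(-3))*(-4))*(-5/(-7 - 5*3)) = (-5*(-3)*(-4))*(-5/(-7 - 15)) = (15*(-4))*(-5/(-22)) = -(-60)*5*(-1/22) = -(-60)*(-5)/22 = -60*5/22 = -150/11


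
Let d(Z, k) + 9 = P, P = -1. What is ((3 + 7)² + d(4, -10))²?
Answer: 8100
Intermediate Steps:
d(Z, k) = -10 (d(Z, k) = -9 - 1 = -10)
((3 + 7)² + d(4, -10))² = ((3 + 7)² - 10)² = (10² - 10)² = (100 - 10)² = 90² = 8100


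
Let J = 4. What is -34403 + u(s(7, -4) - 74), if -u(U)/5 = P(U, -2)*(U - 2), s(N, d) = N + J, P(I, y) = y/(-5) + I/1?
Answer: -54748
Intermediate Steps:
P(I, y) = I - y/5 (P(I, y) = y*(-1/5) + I*1 = -y/5 + I = I - y/5)
s(N, d) = 4 + N (s(N, d) = N + 4 = 4 + N)
u(U) = -5*(-2 + U)*(2/5 + U) (u(U) = -5*(U - 1/5*(-2))*(U - 2) = -5*(U + 2/5)*(-2 + U) = -5*(2/5 + U)*(-2 + U) = -5*(-2 + U)*(2/5 + U))
-34403 + u(s(7, -4) - 74) = -34403 - (-2 + ((4 + 7) - 74))*(2 + 5*((4 + 7) - 74)) = -34403 - (-2 + (11 - 74))*(2 + 5*(11 - 74)) = -34403 - (-2 - 63)*(2 + 5*(-63)) = -34403 - 1*(-65)*(2 - 315) = -34403 - 1*(-65)*(-313) = -34403 - 20345 = -54748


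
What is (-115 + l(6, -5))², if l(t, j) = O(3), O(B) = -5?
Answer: 14400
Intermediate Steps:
l(t, j) = -5
(-115 + l(6, -5))² = (-115 - 5)² = (-120)² = 14400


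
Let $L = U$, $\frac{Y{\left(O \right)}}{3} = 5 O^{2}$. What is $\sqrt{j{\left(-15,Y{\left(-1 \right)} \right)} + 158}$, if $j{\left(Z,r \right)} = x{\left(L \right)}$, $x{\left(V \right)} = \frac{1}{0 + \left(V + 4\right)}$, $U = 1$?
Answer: $\frac{\sqrt{3955}}{5} \approx 12.578$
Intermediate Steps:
$Y{\left(O \right)} = 15 O^{2}$ ($Y{\left(O \right)} = 3 \cdot 5 O^{2} = 15 O^{2}$)
$L = 1$
$x{\left(V \right)} = \frac{1}{4 + V}$ ($x{\left(V \right)} = \frac{1}{0 + \left(4 + V\right)} = \frac{1}{4 + V}$)
$j{\left(Z,r \right)} = \frac{1}{5}$ ($j{\left(Z,r \right)} = \frac{1}{4 + 1} = \frac{1}{5}$)
$\sqrt{j{\left(-15,Y{\left(-1 \right)} \right)} + 158} = \sqrt{\frac{1}{5} + 158} = \sqrt{\frac{791}{5}} = \frac{\sqrt{3955}}{5}$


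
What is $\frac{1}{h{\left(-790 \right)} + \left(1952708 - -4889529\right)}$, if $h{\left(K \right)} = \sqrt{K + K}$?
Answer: $\frac{6842237}{46816207165749} - \frac{2 i \sqrt{395}}{46816207165749} \approx 1.4615 \cdot 10^{-7} - 8.4905 \cdot 10^{-13} i$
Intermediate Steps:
$h{\left(K \right)} = \sqrt{2} \sqrt{K}$ ($h{\left(K \right)} = \sqrt{2 K} = \sqrt{2} \sqrt{K}$)
$\frac{1}{h{\left(-790 \right)} + \left(1952708 - -4889529\right)} = \frac{1}{\sqrt{2} \sqrt{-790} + \left(1952708 - -4889529\right)} = \frac{1}{\sqrt{2} i \sqrt{790} + \left(1952708 + 4889529\right)} = \frac{1}{2 i \sqrt{395} + 6842237} = \frac{1}{6842237 + 2 i \sqrt{395}}$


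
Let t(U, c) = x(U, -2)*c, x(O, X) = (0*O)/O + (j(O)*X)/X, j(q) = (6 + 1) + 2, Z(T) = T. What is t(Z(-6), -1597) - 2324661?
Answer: -2339034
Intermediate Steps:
j(q) = 9 (j(q) = 7 + 2 = 9)
x(O, X) = 9 (x(O, X) = (0*O)/O + (9*X)/X = 0/O + 9 = 0 + 9 = 9)
t(U, c) = 9*c
t(Z(-6), -1597) - 2324661 = 9*(-1597) - 2324661 = -14373 - 2324661 = -2339034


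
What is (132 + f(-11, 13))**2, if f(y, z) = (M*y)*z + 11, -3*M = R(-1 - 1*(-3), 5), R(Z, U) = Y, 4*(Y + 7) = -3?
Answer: 7382089/144 ≈ 51265.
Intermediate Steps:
Y = -31/4 (Y = -7 + (1/4)*(-3) = -7 - 3/4 = -31/4 ≈ -7.7500)
R(Z, U) = -31/4
M = 31/12 (M = -1/3*(-31/4) = 31/12 ≈ 2.5833)
f(y, z) = 11 + 31*y*z/12 (f(y, z) = (31*y/12)*z + 11 = 31*y*z/12 + 11 = 11 + 31*y*z/12)
(132 + f(-11, 13))**2 = (132 + (11 + (31/12)*(-11)*13))**2 = (132 + (11 - 4433/12))**2 = (132 - 4301/12)**2 = (-2717/12)**2 = 7382089/144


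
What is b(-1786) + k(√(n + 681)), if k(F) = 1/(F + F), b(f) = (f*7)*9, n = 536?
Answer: -112518 + √1217/2434 ≈ -1.1252e+5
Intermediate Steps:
b(f) = 63*f (b(f) = (7*f)*9 = 63*f)
k(F) = 1/(2*F)
b(-1786) + k(√(n + 681)) = 63*(-1786) + 1/(2*(√(536 + 681))) = -112518 + 1/(2*(√1217)) = -112518 + (√1217/1217)/2 = -112518 + √1217/2434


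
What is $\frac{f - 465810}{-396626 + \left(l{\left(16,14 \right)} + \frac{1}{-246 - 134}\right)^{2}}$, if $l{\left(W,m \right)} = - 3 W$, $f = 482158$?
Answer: $- \frac{2360651200}{56940060319} \approx -0.041459$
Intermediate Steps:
$\frac{f - 465810}{-396626 + \left(l{\left(16,14 \right)} + \frac{1}{-246 - 134}\right)^{2}} = \frac{482158 - 465810}{-396626 + \left(\left(-3\right) 16 + \frac{1}{-246 - 134}\right)^{2}} = \frac{16348}{-396626 + \left(-48 + \frac{1}{-380}\right)^{2}} = \frac{16348}{-396626 + \left(-48 - \frac{1}{380}\right)^{2}} = \frac{16348}{-396626 + \left(- \frac{18241}{380}\right)^{2}} = \frac{16348}{-396626 + \frac{332734081}{144400}} = \frac{16348}{- \frac{56940060319}{144400}} = 16348 \left(- \frac{144400}{56940060319}\right) = - \frac{2360651200}{56940060319}$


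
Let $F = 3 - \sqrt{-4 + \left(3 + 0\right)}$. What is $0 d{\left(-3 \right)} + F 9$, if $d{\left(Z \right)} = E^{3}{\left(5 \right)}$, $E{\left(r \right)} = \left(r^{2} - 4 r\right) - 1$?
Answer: $27 - 9 i \approx 27.0 - 9.0 i$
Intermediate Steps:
$E{\left(r \right)} = -1 + r^{2} - 4 r$
$d{\left(Z \right)} = 64$ ($d{\left(Z \right)} = \left(-1 + 5^{2} - 20\right)^{3} = \left(-1 + 25 - 20\right)^{3} = 4^{3} = 64$)
$F = 3 - i$ ($F = 3 - \sqrt{-4 + 3} = 3 - \sqrt{-1} = 3 - i \approx 3.0 - 1.0 i$)
$0 d{\left(-3 \right)} + F 9 = 0 \cdot 64 + \left(3 - i\right) 9 = 0 + \left(27 - 9 i\right) = 27 - 9 i$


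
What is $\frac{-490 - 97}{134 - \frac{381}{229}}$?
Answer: $- \frac{134423}{30305} \approx -4.4357$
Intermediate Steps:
$\frac{-490 - 97}{134 - \frac{381}{229}} = - \frac{587}{134 - \frac{381}{229}} = - \frac{587}{\frac{30305}{229}} = \left(-587\right) \frac{229}{30305} = - \frac{134423}{30305}$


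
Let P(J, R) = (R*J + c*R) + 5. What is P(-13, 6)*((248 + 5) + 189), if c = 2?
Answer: -26962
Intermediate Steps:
P(J, R) = 5 + 2*R + J*R (P(J, R) = (R*J + 2*R) + 5 = (J*R + 2*R) + 5 = (2*R + J*R) + 5 = 5 + 2*R + J*R)
P(-13, 6)*((248 + 5) + 189) = (5 + 2*6 - 13*6)*((248 + 5) + 189) = (5 + 12 - 78)*(253 + 189) = -61*442 = -26962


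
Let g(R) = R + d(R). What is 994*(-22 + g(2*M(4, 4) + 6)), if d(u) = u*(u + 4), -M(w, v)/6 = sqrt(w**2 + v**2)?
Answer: 4624088 - 811104*sqrt(2) ≈ 3.4770e+6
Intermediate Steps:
M(w, v) = -6*sqrt(v**2 + w**2) (M(w, v) = -6*sqrt(w**2 + v**2) = -6*sqrt(v**2 + w**2))
d(u) = u*(4 + u)
g(R) = R + R*(4 + R)
994*(-22 + g(2*M(4, 4) + 6)) = 994*(-22 + (2*(-6*sqrt(4**2 + 4**2)) + 6)*(5 + (2*(-6*sqrt(4**2 + 4**2)) + 6))) = 994*(-22 + (2*(-6*sqrt(16 + 16)) + 6)*(5 + (2*(-6*sqrt(16 + 16)) + 6))) = 994*(-22 + (2*(-24*sqrt(2)) + 6)*(5 + (2*(-24*sqrt(2)) + 6))) = 994*(-22 + (-48*sqrt(2) + 6)*(5 + (-48*sqrt(2) + 6))) = 994*(-22 + (6 - 48*sqrt(2))*(5 + (6 - 48*sqrt(2)))) = 994*(-22 + (6 - 48*sqrt(2))*(11 - 48*sqrt(2))) = -21868 + 994*(6 - 48*sqrt(2))*(11 - 48*sqrt(2))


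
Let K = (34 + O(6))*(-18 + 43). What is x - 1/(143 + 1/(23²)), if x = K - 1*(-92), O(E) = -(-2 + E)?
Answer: 63695087/75648 ≈ 841.99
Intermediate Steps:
O(E) = 2 - E
K = 750 (K = (34 + (2 - 1*6))*(-18 + 43) = (34 + (2 - 6))*25 = (34 - 4)*25 = 30*25 = 750)
x = 842 (x = 750 - 1*(-92) = 750 + 92 = 842)
x - 1/(143 + 1/(23²)) = 842 - 1/(143 + 1/(23²)) = 842 - 1/(143 + 1/529) = 842 - 1/75648/529 = 842 - 1*529/75648 = 842 - 529/75648 = 63695087/75648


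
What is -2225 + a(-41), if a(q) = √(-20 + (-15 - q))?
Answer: -2225 + √6 ≈ -2222.6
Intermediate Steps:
a(q) = √(-35 - q)
-2225 + a(-41) = -2225 + √(-35 - 1*(-41)) = -2225 + √(-35 + 41) = -2225 + √6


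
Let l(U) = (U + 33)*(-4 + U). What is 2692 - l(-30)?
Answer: 2794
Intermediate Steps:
l(U) = (-4 + U)*(33 + U) (l(U) = (33 + U)*(-4 + U) = (-4 + U)*(33 + U))
2692 - l(-30) = 2692 - (-132 + (-30)² + 29*(-30)) = 2692 - (-132 + 900 - 870) = 2692 - 1*(-102) = 2692 + 102 = 2794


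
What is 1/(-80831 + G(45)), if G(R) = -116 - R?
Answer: -1/80992 ≈ -1.2347e-5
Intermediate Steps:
1/(-80831 + G(45)) = 1/(-80831 + (-116 - 1*45)) = 1/(-80831 + (-116 - 45)) = 1/(-80831 - 161) = 1/(-80992) = -1/80992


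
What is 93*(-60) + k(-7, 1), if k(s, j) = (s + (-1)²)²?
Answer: -5544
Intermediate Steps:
k(s, j) = (1 + s)² (k(s, j) = (s + 1)² = (1 + s)²)
93*(-60) + k(-7, 1) = 93*(-60) + (1 - 7)² = -5580 + (-6)² = -5580 + 36 = -5544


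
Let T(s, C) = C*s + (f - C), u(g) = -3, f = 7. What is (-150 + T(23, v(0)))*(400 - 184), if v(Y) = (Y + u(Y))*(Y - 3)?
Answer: 11880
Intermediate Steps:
v(Y) = (-3 + Y)² (v(Y) = (Y - 3)*(Y - 3) = (-3 + Y)*(-3 + Y) = (-3 + Y)²)
T(s, C) = 7 - C + C*s (T(s, C) = C*s + (7 - C) = 7 - C + C*s)
(-150 + T(23, v(0)))*(400 - 184) = (-150 + (7 - (9 + 0² - 6*0) + (9 + 0² - 6*0)*23))*(400 - 184) = (-150 + (7 - (9 + 0 + 0) + (9 + 0 + 0)*23))*216 = (-150 + (7 - 1*9 + 9*23))*216 = (-150 + (7 - 9 + 207))*216 = (-150 + 205)*216 = 55*216 = 11880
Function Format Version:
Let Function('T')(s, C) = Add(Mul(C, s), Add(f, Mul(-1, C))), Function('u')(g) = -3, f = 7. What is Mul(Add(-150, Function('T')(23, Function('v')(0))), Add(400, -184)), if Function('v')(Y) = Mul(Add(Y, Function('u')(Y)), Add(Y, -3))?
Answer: 11880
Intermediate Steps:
Function('v')(Y) = Pow(Add(-3, Y), 2) (Function('v')(Y) = Mul(Add(Y, -3), Add(Y, -3)) = Mul(Add(-3, Y), Add(-3, Y)) = Pow(Add(-3, Y), 2))
Function('T')(s, C) = Add(7, Mul(-1, C), Mul(C, s)) (Function('T')(s, C) = Add(Mul(C, s), Add(7, Mul(-1, C))) = Add(7, Mul(-1, C), Mul(C, s)))
Mul(Add(-150, Function('T')(23, Function('v')(0))), Add(400, -184)) = Mul(Add(-150, Add(7, Mul(-1, Add(9, Pow(0, 2), Mul(-6, 0))), Mul(Add(9, Pow(0, 2), Mul(-6, 0)), 23))), Add(400, -184)) = Mul(Add(-150, Add(7, Mul(-1, Add(9, 0, 0)), Mul(Add(9, 0, 0), 23))), 216) = Mul(Add(-150, Add(7, Mul(-1, 9), Mul(9, 23))), 216) = Mul(Add(-150, Add(7, -9, 207)), 216) = Mul(Add(-150, 205), 216) = Mul(55, 216) = 11880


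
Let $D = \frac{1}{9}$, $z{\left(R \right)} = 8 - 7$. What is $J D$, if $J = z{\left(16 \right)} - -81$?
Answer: $\frac{82}{9} \approx 9.1111$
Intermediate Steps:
$z{\left(R \right)} = 1$
$D = \frac{1}{9} \approx 0.11111$
$J = 82$ ($J = 1 - -81 = 1 + 81 = 82$)
$J D = 82 \cdot \frac{1}{9} = \frac{82}{9}$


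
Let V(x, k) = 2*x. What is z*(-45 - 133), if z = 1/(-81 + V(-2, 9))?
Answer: 178/85 ≈ 2.0941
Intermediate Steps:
z = -1/85 (z = 1/(-81 + 2*(-2)) = 1/(-81 - 4) = 1/(-85) = -1/85 ≈ -0.011765)
z*(-45 - 133) = -(-45 - 133)/85 = -1/85*(-178) = 178/85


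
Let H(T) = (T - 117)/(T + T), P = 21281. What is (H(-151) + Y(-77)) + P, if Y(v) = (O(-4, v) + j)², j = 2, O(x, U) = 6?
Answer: 3223229/151 ≈ 21346.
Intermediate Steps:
H(T) = (-117 + T)/(2*T) (H(T) = (-117 + T)/((2*T)) = (-117 + T)*(1/(2*T)) = (-117 + T)/(2*T))
Y(v) = 64 (Y(v) = (6 + 2)² = 8² = 64)
(H(-151) + Y(-77)) + P = ((½)*(-117 - 151)/(-151) + 64) + 21281 = ((½)*(-1/151)*(-268) + 64) + 21281 = (134/151 + 64) + 21281 = 9798/151 + 21281 = 3223229/151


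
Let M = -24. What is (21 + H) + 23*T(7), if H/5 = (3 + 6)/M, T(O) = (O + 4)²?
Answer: 22417/8 ≈ 2802.1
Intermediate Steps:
T(O) = (4 + O)²
H = -15/8 (H = 5*((3 + 6)/(-24)) = 5*(9*(-1/24)) = 5*(-3/8) = -15/8 ≈ -1.8750)
(21 + H) + 23*T(7) = (21 - 15/8) + 23*(4 + 7)² = 153/8 + 23*11² = 153/8 + 23*121 = 153/8 + 2783 = 22417/8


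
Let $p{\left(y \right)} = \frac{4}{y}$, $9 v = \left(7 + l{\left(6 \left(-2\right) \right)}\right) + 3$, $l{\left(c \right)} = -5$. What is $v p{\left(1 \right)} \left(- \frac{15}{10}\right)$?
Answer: $- \frac{10}{3} \approx -3.3333$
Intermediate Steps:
$v = \frac{5}{9}$ ($v = \frac{\left(7 - 5\right) + 3}{9} = \frac{2 + 3}{9} = \frac{1}{9} \cdot 5 = \frac{5}{9} \approx 0.55556$)
$v p{\left(1 \right)} \left(- \frac{15}{10}\right) = \frac{5 \cdot \frac{4}{1}}{9} \left(- \frac{15}{10}\right) = \frac{5 \cdot 4 \cdot 1}{9} \left(\left(-15\right) \frac{1}{10}\right) = \frac{5}{9} \cdot 4 \left(- \frac{3}{2}\right) = \frac{20}{9} \left(- \frac{3}{2}\right) = - \frac{10}{3}$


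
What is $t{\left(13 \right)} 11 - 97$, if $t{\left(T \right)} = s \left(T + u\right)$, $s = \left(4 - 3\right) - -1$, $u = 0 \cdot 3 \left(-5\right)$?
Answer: $189$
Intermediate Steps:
$u = 0$ ($u = 0 \left(-5\right) = 0$)
$s = 2$ ($s = \left(4 - 3\right) + 1 = 1 + 1 = 2$)
$t{\left(T \right)} = 2 T$ ($t{\left(T \right)} = 2 \left(T + 0\right) = 2 T$)
$t{\left(13 \right)} 11 - 97 = 2 \cdot 13 \cdot 11 - 97 = 26 \cdot 11 - 97 = 286 - 97 = 189$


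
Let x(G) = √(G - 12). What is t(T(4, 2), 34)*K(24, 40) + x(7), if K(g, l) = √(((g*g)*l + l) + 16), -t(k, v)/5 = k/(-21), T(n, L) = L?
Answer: 20*√5774/21 + I*√5 ≈ 72.368 + 2.2361*I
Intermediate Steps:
t(k, v) = 5*k/21 (t(k, v) = -5*k/(-21) = -5*k*(-1)/21 = -(-5)*k/21 = 5*k/21)
K(g, l) = √(16 + l + l*g²) (K(g, l) = √((g²*l + l) + 16) = √((l*g² + l) + 16) = √((l + l*g²) + 16) = √(16 + l + l*g²))
x(G) = √(-12 + G)
t(T(4, 2), 34)*K(24, 40) + x(7) = ((5/21)*2)*√(16 + 40 + 40*24²) + √(-12 + 7) = 10*√(16 + 40 + 40*576)/21 + √(-5) = 10*√(16 + 40 + 23040)/21 + I*√5 = 10*√23096/21 + I*√5 = 10*(2*√5774)/21 + I*√5 = 20*√5774/21 + I*√5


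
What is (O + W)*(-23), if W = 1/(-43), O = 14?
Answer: -13823/43 ≈ -321.46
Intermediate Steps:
W = -1/43 ≈ -0.023256
(O + W)*(-23) = (14 - 1/43)*(-23) = (601/43)*(-23) = -13823/43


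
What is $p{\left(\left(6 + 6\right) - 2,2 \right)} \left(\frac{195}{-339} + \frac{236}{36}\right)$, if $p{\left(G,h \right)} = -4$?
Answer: $- \frac{24328}{1017} \approx -23.921$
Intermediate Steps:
$p{\left(\left(6 + 6\right) - 2,2 \right)} \left(\frac{195}{-339} + \frac{236}{36}\right) = - 4 \left(\frac{195}{-339} + \frac{236}{36}\right) = - 4 \left(195 \left(- \frac{1}{339}\right) + 236 \cdot \frac{1}{36}\right) = - 4 \left(- \frac{65}{113} + \frac{59}{9}\right) = \left(-4\right) \frac{6082}{1017} = - \frac{24328}{1017}$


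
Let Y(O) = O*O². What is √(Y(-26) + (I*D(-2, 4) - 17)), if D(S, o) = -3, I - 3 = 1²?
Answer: I*√17605 ≈ 132.68*I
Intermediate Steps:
I = 4 (I = 3 + 1² = 3 + 1 = 4)
Y(O) = O³
√(Y(-26) + (I*D(-2, 4) - 17)) = √((-26)³ + (4*(-3) - 17)) = √(-17576 + (-12 - 17)) = √(-17576 - 29) = √(-17605) = I*√17605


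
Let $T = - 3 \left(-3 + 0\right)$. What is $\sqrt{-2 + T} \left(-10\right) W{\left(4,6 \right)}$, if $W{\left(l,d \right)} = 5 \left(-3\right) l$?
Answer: $600 \sqrt{7} \approx 1587.5$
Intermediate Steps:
$W{\left(l,d \right)} = - 15 l$
$T = 9$ ($T = \left(-3\right) \left(-3\right) = 9$)
$\sqrt{-2 + T} \left(-10\right) W{\left(4,6 \right)} = \sqrt{-2 + 9} \left(-10\right) \left(\left(-15\right) 4\right) = \sqrt{7} \left(-10\right) \left(-60\right) = - 10 \sqrt{7} \left(-60\right) = 600 \sqrt{7}$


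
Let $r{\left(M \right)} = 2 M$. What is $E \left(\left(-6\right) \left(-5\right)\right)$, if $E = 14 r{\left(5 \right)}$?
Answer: $4200$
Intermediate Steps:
$E = 140$ ($E = 14 \cdot 2 \cdot 5 = 14 \cdot 10 = 140$)
$E \left(\left(-6\right) \left(-5\right)\right) = 140 \left(\left(-6\right) \left(-5\right)\right) = 140 \cdot 30 = 4200$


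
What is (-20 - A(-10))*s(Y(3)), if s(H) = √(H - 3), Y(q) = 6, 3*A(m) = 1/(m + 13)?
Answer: -181*√3/9 ≈ -34.833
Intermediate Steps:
A(m) = 1/(3*(13 + m)) (A(m) = 1/(3*(m + 13)) = 1/(3*(13 + m)))
s(H) = √(-3 + H)
(-20 - A(-10))*s(Y(3)) = (-20 - 1/(3*(13 - 10)))*√(-3 + 6) = (-20 - 1/(3*3))*√3 = (-20 - 1*⅑)*√3 = (-20 - ⅑)*√3 = -181*√3/9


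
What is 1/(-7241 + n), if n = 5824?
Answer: -1/1417 ≈ -0.00070572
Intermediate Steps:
1/(-7241 + n) = 1/(-7241 + 5824) = 1/(-1417) = -1/1417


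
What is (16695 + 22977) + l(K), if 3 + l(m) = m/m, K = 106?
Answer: 39670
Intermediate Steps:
l(m) = -2 (l(m) = -3 + m/m = -3 + 1 = -2)
(16695 + 22977) + l(K) = (16695 + 22977) - 2 = 39672 - 2 = 39670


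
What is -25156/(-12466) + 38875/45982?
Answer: 820669471/286605806 ≈ 2.8634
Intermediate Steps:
-25156/(-12466) + 38875/45982 = -25156*(-1/12466) + 38875*(1/45982) = 12578/6233 + 38875/45982 = 820669471/286605806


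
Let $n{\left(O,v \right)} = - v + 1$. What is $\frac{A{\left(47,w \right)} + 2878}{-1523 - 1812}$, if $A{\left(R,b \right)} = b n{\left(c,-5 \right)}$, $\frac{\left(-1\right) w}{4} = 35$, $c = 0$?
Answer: $- \frac{2038}{3335} \approx -0.61109$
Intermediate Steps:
$n{\left(O,v \right)} = 1 - v$
$w = -140$ ($w = \left(-4\right) 35 = -140$)
$A{\left(R,b \right)} = 6 b$ ($A{\left(R,b \right)} = b \left(1 - -5\right) = b \left(1 + 5\right) = b 6 = 6 b$)
$\frac{A{\left(47,w \right)} + 2878}{-1523 - 1812} = \frac{6 \left(-140\right) + 2878}{-1523 - 1812} = \frac{-840 + 2878}{-3335} = 2038 \left(- \frac{1}{3335}\right) = - \frac{2038}{3335}$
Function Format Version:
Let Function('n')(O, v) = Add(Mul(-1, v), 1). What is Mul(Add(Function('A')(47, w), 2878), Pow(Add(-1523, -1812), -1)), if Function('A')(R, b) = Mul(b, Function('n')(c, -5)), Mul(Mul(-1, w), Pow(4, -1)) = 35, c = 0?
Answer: Rational(-2038, 3335) ≈ -0.61109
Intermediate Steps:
Function('n')(O, v) = Add(1, Mul(-1, v))
w = -140 (w = Mul(-4, 35) = -140)
Function('A')(R, b) = Mul(6, b) (Function('A')(R, b) = Mul(b, Add(1, Mul(-1, -5))) = Mul(b, Add(1, 5)) = Mul(b, 6) = Mul(6, b))
Mul(Add(Function('A')(47, w), 2878), Pow(Add(-1523, -1812), -1)) = Mul(Add(Mul(6, -140), 2878), Pow(Add(-1523, -1812), -1)) = Mul(Add(-840, 2878), Pow(-3335, -1)) = Mul(2038, Rational(-1, 3335)) = Rational(-2038, 3335)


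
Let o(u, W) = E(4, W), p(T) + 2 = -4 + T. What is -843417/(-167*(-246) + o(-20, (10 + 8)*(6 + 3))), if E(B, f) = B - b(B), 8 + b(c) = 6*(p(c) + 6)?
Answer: -281139/13690 ≈ -20.536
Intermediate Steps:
p(T) = -6 + T (p(T) = -2 + (-4 + T) = -6 + T)
b(c) = -8 + 6*c (b(c) = -8 + 6*((-6 + c) + 6) = -8 + 6*c)
E(B, f) = 8 - 5*B (E(B, f) = B - (-8 + 6*B) = B + (8 - 6*B) = 8 - 5*B)
o(u, W) = -12 (o(u, W) = 8 - 5*4 = 8 - 20 = -12)
-843417/(-167*(-246) + o(-20, (10 + 8)*(6 + 3))) = -843417/(-167*(-246) - 12) = -843417/(41082 - 12) = -843417/41070 = -843417*1/41070 = -281139/13690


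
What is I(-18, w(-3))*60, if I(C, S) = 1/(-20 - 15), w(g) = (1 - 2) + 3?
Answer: -12/7 ≈ -1.7143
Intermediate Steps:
w(g) = 2 (w(g) = -1 + 3 = 2)
I(C, S) = -1/35 (I(C, S) = 1/(-35) = -1/35)
I(-18, w(-3))*60 = -1/35*60 = -12/7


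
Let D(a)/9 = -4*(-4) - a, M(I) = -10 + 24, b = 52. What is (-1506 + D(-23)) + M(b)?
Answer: -1141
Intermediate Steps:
M(I) = 14
D(a) = 144 - 9*a (D(a) = 9*(-4*(-4) - a) = 9*(16 - a) = 144 - 9*a)
(-1506 + D(-23)) + M(b) = (-1506 + (144 - 9*(-23))) + 14 = (-1506 + (144 + 207)) + 14 = (-1506 + 351) + 14 = -1155 + 14 = -1141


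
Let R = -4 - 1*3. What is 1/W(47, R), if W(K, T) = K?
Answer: 1/47 ≈ 0.021277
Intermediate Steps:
R = -7 (R = -4 - 3 = -7)
1/W(47, R) = 1/47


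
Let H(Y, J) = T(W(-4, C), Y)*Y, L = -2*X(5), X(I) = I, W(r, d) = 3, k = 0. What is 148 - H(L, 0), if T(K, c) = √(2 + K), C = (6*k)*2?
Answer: 148 + 10*√5 ≈ 170.36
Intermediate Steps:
C = 0 (C = (6*0)*2 = 0*2 = 0)
L = -10 (L = -2*5 = -10)
H(Y, J) = Y*√5 (H(Y, J) = √(2 + 3)*Y = √5*Y = Y*√5)
148 - H(L, 0) = 148 - (-10)*√5 = 148 + 10*√5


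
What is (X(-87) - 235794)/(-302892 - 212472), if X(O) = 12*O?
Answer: 39473/85894 ≈ 0.45955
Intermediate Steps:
(X(-87) - 235794)/(-302892 - 212472) = (12*(-87) - 235794)/(-302892 - 212472) = (-1044 - 235794)/(-515364) = -236838*(-1/515364) = 39473/85894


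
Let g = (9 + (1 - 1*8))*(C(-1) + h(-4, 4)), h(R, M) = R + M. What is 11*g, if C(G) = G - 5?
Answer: -132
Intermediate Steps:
h(R, M) = M + R
C(G) = -5 + G
g = -12 (g = (9 + (1 - 1*8))*((-5 - 1) + (4 - 4)) = (9 + (1 - 8))*(-6 + 0) = (9 - 7)*(-6) = 2*(-6) = -12)
11*g = 11*(-12) = -132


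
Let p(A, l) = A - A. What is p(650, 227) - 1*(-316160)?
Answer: 316160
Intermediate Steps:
p(A, l) = 0
p(650, 227) - 1*(-316160) = 0 - 1*(-316160) = 0 + 316160 = 316160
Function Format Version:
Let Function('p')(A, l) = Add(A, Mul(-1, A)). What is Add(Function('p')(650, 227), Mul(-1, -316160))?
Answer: 316160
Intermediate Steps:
Function('p')(A, l) = 0
Add(Function('p')(650, 227), Mul(-1, -316160)) = Add(0, Mul(-1, -316160)) = Add(0, 316160) = 316160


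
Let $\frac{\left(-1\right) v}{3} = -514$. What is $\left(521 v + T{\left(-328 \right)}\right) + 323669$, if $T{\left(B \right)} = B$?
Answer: $1126723$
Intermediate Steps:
$v = 1542$ ($v = \left(-3\right) \left(-514\right) = 1542$)
$\left(521 v + T{\left(-328 \right)}\right) + 323669 = \left(521 \cdot 1542 - 328\right) + 323669 = \left(803382 - 328\right) + 323669 = 803054 + 323669 = 1126723$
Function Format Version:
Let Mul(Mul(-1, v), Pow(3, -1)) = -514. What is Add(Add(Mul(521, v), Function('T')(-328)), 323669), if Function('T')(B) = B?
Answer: 1126723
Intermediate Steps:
v = 1542 (v = Mul(-3, -514) = 1542)
Add(Add(Mul(521, v), Function('T')(-328)), 323669) = Add(Add(Mul(521, 1542), -328), 323669) = Add(Add(803382, -328), 323669) = Add(803054, 323669) = 1126723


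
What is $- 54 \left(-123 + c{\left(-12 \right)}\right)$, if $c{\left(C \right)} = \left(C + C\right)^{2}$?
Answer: $-24462$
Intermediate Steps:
$c{\left(C \right)} = 4 C^{2}$ ($c{\left(C \right)} = \left(2 C\right)^{2} = 4 C^{2}$)
$- 54 \left(-123 + c{\left(-12 \right)}\right) = - 54 \left(-123 + 4 \left(-12\right)^{2}\right) = - 54 \left(-123 + 4 \cdot 144\right) = - 54 \left(-123 + 576\right) = \left(-54\right) 453 = -24462$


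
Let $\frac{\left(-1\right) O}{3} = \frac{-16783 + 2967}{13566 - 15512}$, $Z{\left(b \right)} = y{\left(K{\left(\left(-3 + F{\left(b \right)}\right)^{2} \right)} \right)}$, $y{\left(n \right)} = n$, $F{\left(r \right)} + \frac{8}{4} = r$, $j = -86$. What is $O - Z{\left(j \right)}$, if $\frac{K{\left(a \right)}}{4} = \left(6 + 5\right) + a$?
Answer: $- \frac{32293188}{973} \approx -33189.0$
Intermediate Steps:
$F{\left(r \right)} = -2 + r$
$K{\left(a \right)} = 44 + 4 a$ ($K{\left(a \right)} = 4 \left(\left(6 + 5\right) + a\right) = 4 \left(11 + a\right) = 44 + 4 a$)
$Z{\left(b \right)} = 44 + 4 \left(-5 + b\right)^{2}$ ($Z{\left(b \right)} = 44 + 4 \left(-3 + \left(-2 + b\right)\right)^{2} = 44 + 4 \left(-5 + b\right)^{2}$)
$O = - \frac{20724}{973}$ ($O = - 3 \frac{-16783 + 2967}{13566 - 15512} = - 3 \left(- \frac{13816}{-1946}\right) = - 3 \left(\left(-13816\right) \left(- \frac{1}{1946}\right)\right) = \left(-3\right) \frac{6908}{973} = - \frac{20724}{973} \approx -21.299$)
$O - Z{\left(j \right)} = - \frac{20724}{973} - \left(44 + 4 \left(-5 - 86\right)^{2}\right) = - \frac{20724}{973} - \left(44 + 4 \left(-91\right)^{2}\right) = - \frac{20724}{973} - \left(44 + 4 \cdot 8281\right) = - \frac{20724}{973} - \left(44 + 33124\right) = - \frac{20724}{973} - 33168 = - \frac{32293188}{973}$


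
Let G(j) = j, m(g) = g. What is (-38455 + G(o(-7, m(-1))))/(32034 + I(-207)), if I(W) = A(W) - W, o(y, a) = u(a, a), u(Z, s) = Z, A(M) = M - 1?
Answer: -38456/32033 ≈ -1.2005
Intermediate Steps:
A(M) = -1 + M
o(y, a) = a
I(W) = -1 (I(W) = (-1 + W) - W = -1)
(-38455 + G(o(-7, m(-1))))/(32034 + I(-207)) = (-38455 - 1)/(32034 - 1) = -38456/32033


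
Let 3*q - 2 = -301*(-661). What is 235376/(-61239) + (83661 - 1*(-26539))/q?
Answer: -2953944632/1353810573 ≈ -2.1819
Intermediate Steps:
q = 66321 (q = 2/3 + (-301*(-661))/3 = 2/3 + (1/3)*198961 = 2/3 + 198961/3 = 66321)
235376/(-61239) + (83661 - 1*(-26539))/q = 235376/(-61239) + (83661 - 1*(-26539))/66321 = 235376*(-1/61239) + (83661 + 26539)*(1/66321) = -235376/61239 + 110200*(1/66321) = -235376/61239 + 110200/66321 = -2953944632/1353810573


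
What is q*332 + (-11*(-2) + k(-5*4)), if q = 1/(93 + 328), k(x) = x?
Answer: 1174/421 ≈ 2.7886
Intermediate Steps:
q = 1/421 ≈ 0.0023753
q*332 + (-11*(-2) + k(-5*4)) = (1/421)*332 + (-11*(-2) - 5*4) = 332/421 + (22 - 20) = 332/421 + 2 = 1174/421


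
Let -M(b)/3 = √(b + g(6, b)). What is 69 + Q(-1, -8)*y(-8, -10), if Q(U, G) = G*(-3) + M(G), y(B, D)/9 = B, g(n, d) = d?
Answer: -1659 + 864*I ≈ -1659.0 + 864.0*I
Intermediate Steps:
y(B, D) = 9*B
M(b) = -3*√2*√b (M(b) = -3*√(b + b) = -3*√2*√b)
Q(U, G) = -3*G - 3*√2*√G (Q(U, G) = G*(-3) - 3*√2*√G = -3*G - 3*√2*√G)
69 + Q(-1, -8)*y(-8, -10) = 69 + (-3*(-8) - 3*√2*√(-8))*(9*(-8)) = 69 + (24 - 3*√2*2*I*√2)*(-72) = 69 + (24 - 12*I)*(-72) = 69 + (-1728 + 864*I) = -1659 + 864*I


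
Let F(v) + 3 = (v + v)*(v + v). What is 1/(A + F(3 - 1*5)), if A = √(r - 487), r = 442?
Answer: 13/214 - 3*I*√5/214 ≈ 0.060748 - 0.031347*I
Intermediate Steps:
F(v) = -3 + 4*v² (F(v) = -3 + (v + v)*(v + v) = -3 + (2*v)*(2*v) = -3 + 4*v²)
A = 3*I*√5 (A = √(442 - 487) = √(-45) = 3*I*√5 ≈ 6.7082*I)
1/(A + F(3 - 1*5)) = 1/(3*I*√5 + (-3 + 4*(3 - 1*5)²)) = 1/(3*I*√5 + (-3 + 4*(3 - 5)²)) = 1/(3*I*√5 + (-3 + 4*(-2)²)) = 1/(3*I*√5 + (-3 + 4*4)) = 1/(3*I*√5 + (-3 + 16)) = 1/(3*I*√5 + 13) = 1/(13 + 3*I*√5)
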